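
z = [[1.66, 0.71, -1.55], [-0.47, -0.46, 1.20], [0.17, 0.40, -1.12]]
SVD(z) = [[-0.81, -0.57, 0.16], [0.46, -0.44, 0.77], [-0.37, 0.70, 0.61]] @ diag([2.8997129530596406, 0.7547614015407886, 0.00012884999839952294]) @ [[-0.56, -0.32, 0.76], [-0.82, 0.1, -0.56], [-0.10, 0.94, 0.32]]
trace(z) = 0.08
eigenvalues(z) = [1.45, -1.37, 0.0]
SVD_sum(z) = [[1.31, 0.75, -1.79], [-0.74, -0.43, 1.02], [0.6, 0.35, -0.83]] + [[0.35,-0.04,0.24],[0.27,-0.03,0.18],[-0.43,0.05,-0.29]] + [[-0.0, 0.0, 0.00], [-0.0, 0.0, 0.00], [-0.0, 0.0, 0.00]]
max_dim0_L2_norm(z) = 2.26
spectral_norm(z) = 2.90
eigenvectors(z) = [[-0.97, -0.47, -0.1], [0.22, 0.60, 0.94], [-0.03, -0.64, 0.32]]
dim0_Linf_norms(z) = [1.66, 0.71, 1.55]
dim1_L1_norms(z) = [3.92, 2.13, 1.69]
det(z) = -0.00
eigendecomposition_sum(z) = [[1.57, 0.43, -0.75],[-0.36, -0.10, 0.17],[0.05, 0.01, -0.02]] + [[0.09, 0.28, -0.8], [-0.11, -0.36, 1.03], [0.12, 0.39, -1.1]] + [[-0.0, -0.0, -0.0],[0.0, 0.0, 0.00],[0.00, 0.0, 0.0]]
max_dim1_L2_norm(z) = 2.38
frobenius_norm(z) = 3.00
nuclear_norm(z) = 3.65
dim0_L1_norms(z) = [2.3, 1.57, 3.87]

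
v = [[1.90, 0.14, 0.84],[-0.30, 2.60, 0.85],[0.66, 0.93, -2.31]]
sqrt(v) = [[1.39+0.04j, (0.05+0.05j), 0.26-0.28j], [(-0.1+0.04j), (1.61+0.05j), (0.26-0.26j)], [(0.2-0.24j), 0.29-0.27j, (0.09+1.52j)]]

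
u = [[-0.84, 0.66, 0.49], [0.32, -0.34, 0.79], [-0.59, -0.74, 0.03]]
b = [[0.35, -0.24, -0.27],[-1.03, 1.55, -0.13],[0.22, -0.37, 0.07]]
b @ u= [[-0.21, 0.51, -0.03],[1.44, -1.11, 0.72],[-0.34, 0.22, -0.18]]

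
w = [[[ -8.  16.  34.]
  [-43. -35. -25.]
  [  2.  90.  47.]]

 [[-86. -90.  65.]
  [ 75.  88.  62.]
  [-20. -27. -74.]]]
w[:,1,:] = [[-43.0, -35.0, -25.0], [75.0, 88.0, 62.0]]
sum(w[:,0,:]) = -69.0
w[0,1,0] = -43.0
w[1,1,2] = 62.0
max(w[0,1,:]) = -25.0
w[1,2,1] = -27.0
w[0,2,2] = 47.0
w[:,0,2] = [34.0, 65.0]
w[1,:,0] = [-86.0, 75.0, -20.0]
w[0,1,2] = -25.0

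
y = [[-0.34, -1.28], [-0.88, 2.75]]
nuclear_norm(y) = 3.77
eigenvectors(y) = [[-0.97,0.35], [-0.25,-0.94]]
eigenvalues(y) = [-0.67, 3.08]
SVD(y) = [[-0.38, 0.93], [0.93, 0.38]] @ diag([3.1065378019098846, 0.6635682973928922]) @ [[-0.22,  0.98], [-0.98,  -0.22]]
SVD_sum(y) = [[0.26, -1.14],[-0.64, 2.81]] + [[-0.6, -0.14],  [-0.24, -0.06]]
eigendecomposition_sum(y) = [[-0.61, -0.23],[-0.16, -0.06]] + [[0.27, -1.05], [-0.72, 2.81]]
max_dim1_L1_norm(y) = 3.63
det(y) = -2.06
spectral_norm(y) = 3.11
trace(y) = 2.41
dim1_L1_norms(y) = [1.62, 3.63]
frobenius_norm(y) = 3.18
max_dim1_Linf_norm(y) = 2.75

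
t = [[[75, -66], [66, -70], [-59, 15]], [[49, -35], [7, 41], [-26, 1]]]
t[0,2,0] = -59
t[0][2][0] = -59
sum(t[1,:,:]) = 37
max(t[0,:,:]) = 75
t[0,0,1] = -66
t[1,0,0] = 49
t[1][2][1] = 1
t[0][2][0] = -59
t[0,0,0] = 75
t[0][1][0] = 66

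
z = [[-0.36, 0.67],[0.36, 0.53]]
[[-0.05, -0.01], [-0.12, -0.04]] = z @ [[-0.13, -0.04], [-0.14, -0.04]]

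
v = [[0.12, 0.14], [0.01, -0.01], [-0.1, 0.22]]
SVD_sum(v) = [[-0.01, 0.12],[0.00, -0.01],[-0.03, 0.23]] + [[0.13, 0.02], [0.01, 0.00], [-0.07, -0.01]]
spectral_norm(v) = 0.26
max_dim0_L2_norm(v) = 0.26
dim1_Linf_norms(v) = [0.14, 0.01, 0.22]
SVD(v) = [[0.48, 0.88], [-0.04, 0.06], [0.88, -0.47]] @ diag([0.26217363954469725, 0.1544829528714647]) @ [[-0.12, 0.99],  [0.99, 0.12]]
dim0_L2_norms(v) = [0.16, 0.26]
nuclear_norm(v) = 0.42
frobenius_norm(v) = 0.30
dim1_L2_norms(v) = [0.18, 0.01, 0.24]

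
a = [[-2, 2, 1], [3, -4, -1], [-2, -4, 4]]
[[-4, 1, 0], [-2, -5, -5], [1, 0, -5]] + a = [[-6, 3, 1], [1, -9, -6], [-1, -4, -1]]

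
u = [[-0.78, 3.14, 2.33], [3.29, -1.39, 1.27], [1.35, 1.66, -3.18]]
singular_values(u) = [4.43, 4.05, 2.98]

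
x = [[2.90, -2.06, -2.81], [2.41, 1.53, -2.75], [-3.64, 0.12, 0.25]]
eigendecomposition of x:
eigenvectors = [[(-0.54+0j), (-0.22-0.38j), (-0.22+0.38j)], [-0.24+0.00j, (-0.79+0j), -0.79-0.00j], [(-0.8+0j), (0.36+0.22j), 0.36-0.22j]]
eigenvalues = [(-2.18+0j), (3.43+1.94j), (3.43-1.94j)]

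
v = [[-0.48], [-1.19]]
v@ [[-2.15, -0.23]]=[[1.03, 0.11], [2.56, 0.27]]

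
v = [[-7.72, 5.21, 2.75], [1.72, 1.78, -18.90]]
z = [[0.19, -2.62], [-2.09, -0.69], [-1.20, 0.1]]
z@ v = [[-5.97, -3.67, 50.04], [14.95, -12.12, 7.29], [9.44, -6.07, -5.19]]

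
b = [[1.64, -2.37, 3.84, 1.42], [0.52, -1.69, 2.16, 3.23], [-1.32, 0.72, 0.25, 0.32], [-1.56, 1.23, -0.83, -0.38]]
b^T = [[1.64, 0.52, -1.32, -1.56], [-2.37, -1.69, 0.72, 1.23], [3.84, 2.16, 0.25, -0.83], [1.42, 3.23, 0.32, -0.38]]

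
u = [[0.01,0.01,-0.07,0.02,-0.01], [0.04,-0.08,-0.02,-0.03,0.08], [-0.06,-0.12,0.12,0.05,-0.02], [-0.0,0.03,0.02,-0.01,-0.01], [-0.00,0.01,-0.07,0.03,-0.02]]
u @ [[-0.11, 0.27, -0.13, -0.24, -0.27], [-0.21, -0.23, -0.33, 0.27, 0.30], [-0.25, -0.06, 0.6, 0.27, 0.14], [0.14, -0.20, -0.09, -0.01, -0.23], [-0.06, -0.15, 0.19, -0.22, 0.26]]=[[0.02, 0.00, -0.05, -0.02, -0.02], [0.01, 0.02, 0.03, -0.05, -0.01], [0.01, -0.0, 0.11, 0.02, -0.02], [-0.01, -0.0, 0.00, 0.02, 0.01], [0.02, -0.00, -0.05, -0.01, -0.02]]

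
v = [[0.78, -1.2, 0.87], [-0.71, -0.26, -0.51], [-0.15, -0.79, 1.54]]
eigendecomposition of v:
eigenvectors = [[0.46, 0.88, 0.78], [0.84, -0.37, -0.37], [0.31, -0.3, 0.49]]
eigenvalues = [-0.83, 0.99, 1.9]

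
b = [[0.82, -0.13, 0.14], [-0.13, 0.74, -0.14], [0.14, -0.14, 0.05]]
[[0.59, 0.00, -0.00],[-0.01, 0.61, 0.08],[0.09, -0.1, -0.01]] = b@ [[0.74,0.12,0.01], [0.12,0.87,0.11], [0.01,0.11,0.01]]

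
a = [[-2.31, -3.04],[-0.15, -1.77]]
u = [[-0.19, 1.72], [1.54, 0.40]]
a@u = [[-4.24, -5.19], [-2.7, -0.97]]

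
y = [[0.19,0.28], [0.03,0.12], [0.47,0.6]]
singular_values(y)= [0.84, 0.05]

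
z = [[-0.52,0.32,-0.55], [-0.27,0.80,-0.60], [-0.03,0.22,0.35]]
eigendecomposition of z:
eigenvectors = [[(0.98+0j), (0.14+0.2j), (0.14-0.2j)], [(0.2+0j), 0.81+0.00j, 0.81-0.00j], [-0.02+0.00j, 0.29-0.45j, 0.29+0.45j]]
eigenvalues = [(-0.44+0j), (0.54+0.27j), (0.54-0.27j)]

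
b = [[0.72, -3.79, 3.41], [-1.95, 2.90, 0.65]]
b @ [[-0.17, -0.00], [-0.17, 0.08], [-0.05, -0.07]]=[[0.35, -0.54], [-0.19, 0.19]]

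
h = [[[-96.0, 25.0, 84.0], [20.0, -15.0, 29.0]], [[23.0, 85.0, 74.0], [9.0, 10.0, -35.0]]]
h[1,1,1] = 10.0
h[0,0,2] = 84.0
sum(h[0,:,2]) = 113.0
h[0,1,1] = -15.0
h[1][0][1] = 85.0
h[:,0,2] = [84.0, 74.0]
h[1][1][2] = -35.0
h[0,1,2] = 29.0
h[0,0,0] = -96.0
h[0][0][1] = 25.0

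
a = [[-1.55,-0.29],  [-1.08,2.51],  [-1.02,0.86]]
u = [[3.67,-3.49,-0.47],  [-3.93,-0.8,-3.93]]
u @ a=[[-1.44, -10.23], [10.96, -4.25]]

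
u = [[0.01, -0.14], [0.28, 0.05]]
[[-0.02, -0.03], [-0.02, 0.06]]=u@[[-0.09,  0.17], [0.17,  0.20]]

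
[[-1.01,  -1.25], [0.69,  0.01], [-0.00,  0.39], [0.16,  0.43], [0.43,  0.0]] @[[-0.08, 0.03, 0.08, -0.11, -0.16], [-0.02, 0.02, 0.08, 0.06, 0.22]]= [[0.11, -0.06, -0.18, 0.04, -0.11], [-0.06, 0.02, 0.06, -0.08, -0.11], [-0.01, 0.01, 0.03, 0.02, 0.09], [-0.02, 0.01, 0.05, 0.01, 0.07], [-0.03, 0.01, 0.03, -0.05, -0.07]]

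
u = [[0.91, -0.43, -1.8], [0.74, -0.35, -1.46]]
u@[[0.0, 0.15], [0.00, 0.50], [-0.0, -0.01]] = [[0.00, -0.06], [0.00, -0.05]]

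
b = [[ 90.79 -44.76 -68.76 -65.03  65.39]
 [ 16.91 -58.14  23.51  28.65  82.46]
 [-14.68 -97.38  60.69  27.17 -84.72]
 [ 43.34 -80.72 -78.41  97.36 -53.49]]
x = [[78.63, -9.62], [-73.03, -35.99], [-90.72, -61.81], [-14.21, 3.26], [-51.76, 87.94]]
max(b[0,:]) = 90.79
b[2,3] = 27.17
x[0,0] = 78.63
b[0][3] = -65.03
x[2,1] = -61.81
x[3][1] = 3.26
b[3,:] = [43.34, -80.72, -78.41, 97.36, -53.49]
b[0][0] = 90.79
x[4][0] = -51.76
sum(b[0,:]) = -22.36999999999999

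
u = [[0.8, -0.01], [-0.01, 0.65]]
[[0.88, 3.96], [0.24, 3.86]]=u@[[1.10, 5.03], [0.39, 6.02]]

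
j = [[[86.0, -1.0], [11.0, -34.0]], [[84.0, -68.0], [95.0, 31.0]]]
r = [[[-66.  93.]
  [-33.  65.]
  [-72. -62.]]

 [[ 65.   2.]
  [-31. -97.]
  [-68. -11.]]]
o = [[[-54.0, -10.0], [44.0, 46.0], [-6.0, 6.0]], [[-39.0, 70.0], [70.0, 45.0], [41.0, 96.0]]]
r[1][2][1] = -11.0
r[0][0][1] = 93.0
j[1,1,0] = 95.0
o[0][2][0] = -6.0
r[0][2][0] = -72.0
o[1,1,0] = 70.0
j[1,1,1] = 31.0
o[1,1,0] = 70.0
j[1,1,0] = 95.0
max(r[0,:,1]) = 93.0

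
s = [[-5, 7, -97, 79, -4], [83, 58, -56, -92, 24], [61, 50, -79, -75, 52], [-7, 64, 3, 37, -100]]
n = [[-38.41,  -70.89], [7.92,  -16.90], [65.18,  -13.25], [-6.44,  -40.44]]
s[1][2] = -56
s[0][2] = -97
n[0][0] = -38.41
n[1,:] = [7.92, -16.9]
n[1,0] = 7.92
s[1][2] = -56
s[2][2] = -79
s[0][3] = 79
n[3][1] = -40.44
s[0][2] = -97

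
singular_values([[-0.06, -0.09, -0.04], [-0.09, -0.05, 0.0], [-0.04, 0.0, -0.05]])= [0.15, 0.05, 0.04]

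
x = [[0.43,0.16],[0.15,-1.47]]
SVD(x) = [[-0.09, 1.0], [1.00, 0.09]] @ diag([1.4825857242409004, 0.44253764842901755]) @ [[0.08, -1.0], [1.00, 0.08]]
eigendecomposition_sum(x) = [[0.44, 0.04], [0.03, 0.00]] + [[-0.01, 0.12], [0.12, -1.47]]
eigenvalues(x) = [0.44, -1.48]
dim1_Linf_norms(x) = [0.43, 1.47]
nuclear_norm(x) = 1.93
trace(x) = -1.04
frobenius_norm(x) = 1.55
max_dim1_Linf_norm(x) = 1.47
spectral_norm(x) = 1.48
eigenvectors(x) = [[1.00, -0.08], [0.08, 1.0]]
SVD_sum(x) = [[-0.01, 0.13],[0.11, -1.47]] + [[0.44,0.03], [0.04,0.0]]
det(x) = -0.66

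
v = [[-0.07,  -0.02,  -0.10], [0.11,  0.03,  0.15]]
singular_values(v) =[0.23, 0.0]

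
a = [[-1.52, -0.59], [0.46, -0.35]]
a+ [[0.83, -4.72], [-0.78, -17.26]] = [[-0.69, -5.31], [-0.32, -17.61]]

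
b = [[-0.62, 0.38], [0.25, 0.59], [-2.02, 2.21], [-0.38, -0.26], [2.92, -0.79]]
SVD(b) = [[-0.17, -0.0], [-0.02, -0.45], [-0.69, -0.6], [-0.05, 0.3], [0.70, -0.59]] @ diag([4.156423284412926, 1.4108669252591]) @ [[0.86, -0.52], [-0.52, -0.86]]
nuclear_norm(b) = 5.57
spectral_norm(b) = 4.16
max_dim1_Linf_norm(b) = 2.92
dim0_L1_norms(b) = [6.19, 4.23]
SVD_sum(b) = [[-0.62, 0.38], [-0.08, 0.05], [-2.46, 1.48], [-0.16, 0.1], [2.49, -1.5]] + [[0.00, 0.0], [0.33, 0.54], [0.44, 0.73], [-0.22, -0.36], [0.43, 0.71]]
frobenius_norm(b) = 4.39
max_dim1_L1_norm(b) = 4.23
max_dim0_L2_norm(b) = 3.63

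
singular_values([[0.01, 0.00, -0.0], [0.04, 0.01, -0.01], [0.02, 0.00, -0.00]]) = [0.05, 0.01, 0.0]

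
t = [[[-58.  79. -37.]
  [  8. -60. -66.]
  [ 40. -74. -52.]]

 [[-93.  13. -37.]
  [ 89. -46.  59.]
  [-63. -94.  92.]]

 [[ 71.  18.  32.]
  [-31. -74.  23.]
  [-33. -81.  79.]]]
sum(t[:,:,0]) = -70.0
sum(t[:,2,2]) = 119.0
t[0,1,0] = 8.0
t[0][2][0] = 40.0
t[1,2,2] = 92.0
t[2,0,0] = 71.0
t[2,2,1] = -81.0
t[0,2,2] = -52.0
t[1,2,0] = -63.0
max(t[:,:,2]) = 92.0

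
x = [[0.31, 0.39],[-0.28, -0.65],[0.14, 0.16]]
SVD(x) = [[-0.56, -0.7], [0.80, -0.6], [-0.24, -0.38]] @ diag([0.8835271346532638, 0.11696068711919268]) @ [[-0.49, -0.87], [-0.87, 0.49]]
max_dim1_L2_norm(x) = 0.71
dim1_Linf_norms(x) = [0.39, 0.65, 0.16]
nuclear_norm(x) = 1.00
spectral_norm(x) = 0.88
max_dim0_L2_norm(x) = 0.77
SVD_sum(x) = [[0.24, 0.43], [-0.34, -0.62], [0.1, 0.18]] + [[0.07,  -0.04], [0.06,  -0.03], [0.04,  -0.02]]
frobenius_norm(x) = 0.89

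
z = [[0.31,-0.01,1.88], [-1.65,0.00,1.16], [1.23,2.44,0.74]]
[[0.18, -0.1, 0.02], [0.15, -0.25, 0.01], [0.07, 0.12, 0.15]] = z @ [[-0.02,  0.1,  0.00],[0.01,  0.02,  0.06],[0.10,  -0.07,  0.01]]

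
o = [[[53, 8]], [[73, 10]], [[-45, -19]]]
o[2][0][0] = -45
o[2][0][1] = -19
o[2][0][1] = -19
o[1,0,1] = 10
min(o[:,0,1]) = -19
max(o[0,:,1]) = 8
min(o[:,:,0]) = -45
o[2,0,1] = -19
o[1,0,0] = 73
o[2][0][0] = -45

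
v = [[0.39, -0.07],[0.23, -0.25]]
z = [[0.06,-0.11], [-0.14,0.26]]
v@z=[[0.03, -0.06], [0.05, -0.09]]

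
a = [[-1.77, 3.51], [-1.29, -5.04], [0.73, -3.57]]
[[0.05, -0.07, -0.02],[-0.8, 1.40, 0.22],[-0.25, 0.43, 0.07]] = a @ [[0.19, -0.34, -0.05], [0.11, -0.19, -0.03]]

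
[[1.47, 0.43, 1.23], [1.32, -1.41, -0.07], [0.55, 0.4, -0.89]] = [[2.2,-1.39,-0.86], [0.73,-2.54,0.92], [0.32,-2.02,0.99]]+[[-0.73, 1.82, 2.09], [0.59, 1.13, -0.99], [0.23, 2.42, -1.88]]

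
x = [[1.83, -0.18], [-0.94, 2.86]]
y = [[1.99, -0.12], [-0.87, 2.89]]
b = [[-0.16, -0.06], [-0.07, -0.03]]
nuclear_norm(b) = 0.19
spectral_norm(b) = 0.19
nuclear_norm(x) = 4.75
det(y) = 5.65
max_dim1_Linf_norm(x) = 2.86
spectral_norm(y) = 3.14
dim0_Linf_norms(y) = [1.99, 2.89]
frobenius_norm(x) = 3.53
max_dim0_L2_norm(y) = 2.89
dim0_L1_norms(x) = [2.77, 3.04]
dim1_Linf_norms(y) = [1.99, 2.89]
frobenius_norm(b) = 0.19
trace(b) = -0.19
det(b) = 0.00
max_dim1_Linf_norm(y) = 2.89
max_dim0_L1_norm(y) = 3.01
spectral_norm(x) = 3.14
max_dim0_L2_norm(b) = 0.17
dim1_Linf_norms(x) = [1.83, 2.86]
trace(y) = 4.88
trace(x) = 4.69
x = y + b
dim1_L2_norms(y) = [1.99, 3.02]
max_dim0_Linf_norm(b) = 0.16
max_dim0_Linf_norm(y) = 2.89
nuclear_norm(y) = 4.94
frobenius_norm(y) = 3.62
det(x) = 5.06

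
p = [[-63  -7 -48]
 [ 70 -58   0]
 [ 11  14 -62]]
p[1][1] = -58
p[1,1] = -58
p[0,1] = -7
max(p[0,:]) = -7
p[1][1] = -58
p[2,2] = -62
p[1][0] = 70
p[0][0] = -63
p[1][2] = 0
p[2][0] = 11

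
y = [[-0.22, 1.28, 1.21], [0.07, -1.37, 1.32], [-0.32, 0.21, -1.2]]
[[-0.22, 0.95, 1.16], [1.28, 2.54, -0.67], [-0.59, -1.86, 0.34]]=y @ [[-0.02, 0.30, -1.23], [-0.55, -0.51, 0.56], [0.40, 1.38, 0.14]]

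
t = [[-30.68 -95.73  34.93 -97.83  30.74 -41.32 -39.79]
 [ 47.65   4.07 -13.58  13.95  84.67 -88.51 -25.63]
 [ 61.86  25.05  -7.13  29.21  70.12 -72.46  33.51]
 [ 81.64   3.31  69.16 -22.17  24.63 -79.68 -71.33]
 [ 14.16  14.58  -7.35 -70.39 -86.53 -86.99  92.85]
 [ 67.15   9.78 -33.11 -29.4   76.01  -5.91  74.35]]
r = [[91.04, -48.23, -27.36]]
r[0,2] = -27.36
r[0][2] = -27.36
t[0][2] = 34.93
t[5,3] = -29.4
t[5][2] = -33.11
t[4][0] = 14.16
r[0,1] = -48.23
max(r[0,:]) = 91.04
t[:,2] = [34.93, -13.58, -7.13, 69.16, -7.35, -33.11]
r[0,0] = 91.04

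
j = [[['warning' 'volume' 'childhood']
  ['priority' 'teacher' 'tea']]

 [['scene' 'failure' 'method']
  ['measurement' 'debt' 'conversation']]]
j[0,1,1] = 'teacher'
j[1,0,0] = 'scene'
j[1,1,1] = 'debt'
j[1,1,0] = 'measurement'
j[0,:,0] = ['warning', 'priority']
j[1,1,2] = 'conversation'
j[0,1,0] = 'priority'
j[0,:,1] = ['volume', 'teacher']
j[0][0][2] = 'childhood'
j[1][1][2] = 'conversation'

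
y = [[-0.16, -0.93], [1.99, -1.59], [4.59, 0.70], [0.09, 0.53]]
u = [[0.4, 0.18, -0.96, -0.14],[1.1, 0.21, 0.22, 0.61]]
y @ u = [[-1.09, -0.22, -0.05, -0.54], [-0.95, 0.02, -2.26, -1.25], [2.61, 0.97, -4.25, -0.22], [0.62, 0.13, 0.03, 0.31]]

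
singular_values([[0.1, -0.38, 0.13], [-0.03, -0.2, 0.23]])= [0.49, 0.15]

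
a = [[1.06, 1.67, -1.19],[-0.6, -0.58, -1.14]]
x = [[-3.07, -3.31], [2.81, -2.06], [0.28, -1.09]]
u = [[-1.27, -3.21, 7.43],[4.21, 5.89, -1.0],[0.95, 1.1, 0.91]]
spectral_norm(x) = 4.58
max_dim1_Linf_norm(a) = 1.67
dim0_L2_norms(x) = [4.17, 4.05]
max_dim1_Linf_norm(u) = 7.43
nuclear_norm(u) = 15.17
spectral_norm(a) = 2.31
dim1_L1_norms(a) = [3.92, 2.32]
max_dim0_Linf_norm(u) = 7.43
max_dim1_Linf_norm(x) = 3.31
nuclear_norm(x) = 8.16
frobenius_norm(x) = 5.81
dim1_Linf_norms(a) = [1.67, 1.14]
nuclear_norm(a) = 3.72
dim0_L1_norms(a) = [1.66, 2.25, 2.33]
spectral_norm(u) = 9.64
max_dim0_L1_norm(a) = 2.33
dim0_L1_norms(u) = [6.43, 10.2, 9.34]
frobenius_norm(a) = 2.71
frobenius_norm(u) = 11.11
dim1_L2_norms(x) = [4.51, 3.48, 1.13]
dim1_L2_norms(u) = [8.19, 7.31, 1.71]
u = x @ a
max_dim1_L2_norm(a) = 2.31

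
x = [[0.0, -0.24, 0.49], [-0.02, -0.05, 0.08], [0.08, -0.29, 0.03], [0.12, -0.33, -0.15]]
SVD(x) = [[0.88, -0.39, -0.17],[0.15, -0.06, 0.98],[0.39, 0.44, 0.02],[0.22, 0.81, -0.02]] @ diag([0.5877280858865576, 0.44531295288453027, 0.021727196169399887]) @ [[0.09, -0.69, 0.72], [0.30, -0.67, -0.68], [-0.95, -0.28, -0.14]]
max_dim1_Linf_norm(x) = 0.49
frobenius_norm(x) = 0.74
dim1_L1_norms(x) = [0.73, 0.15, 0.4, 0.6]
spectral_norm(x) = 0.59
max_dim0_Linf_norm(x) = 0.49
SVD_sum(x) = [[0.05, -0.36, 0.37], [0.01, -0.06, 0.06], [0.02, -0.16, 0.16], [0.01, -0.09, 0.09]] + [[-0.05, 0.12, 0.12], [-0.01, 0.02, 0.02], [0.06, -0.13, -0.13], [0.11, -0.24, -0.24]] + [[0.00, 0.0, 0.00], [-0.02, -0.01, -0.0], [-0.0, -0.0, -0.0], [0.0, 0.00, 0.00]]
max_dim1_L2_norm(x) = 0.55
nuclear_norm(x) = 1.05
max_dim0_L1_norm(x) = 0.91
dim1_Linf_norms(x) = [0.49, 0.08, 0.29, 0.33]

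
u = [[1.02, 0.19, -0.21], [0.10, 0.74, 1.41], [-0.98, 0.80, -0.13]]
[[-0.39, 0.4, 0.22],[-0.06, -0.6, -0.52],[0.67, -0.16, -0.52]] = u @ [[-0.46, 0.28, 0.25], [0.25, 0.07, -0.38], [-0.14, -0.48, -0.19]]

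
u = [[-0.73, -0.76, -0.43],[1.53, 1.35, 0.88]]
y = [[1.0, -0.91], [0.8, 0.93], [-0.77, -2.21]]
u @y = [[-1.01, 0.91], [1.93, -2.08]]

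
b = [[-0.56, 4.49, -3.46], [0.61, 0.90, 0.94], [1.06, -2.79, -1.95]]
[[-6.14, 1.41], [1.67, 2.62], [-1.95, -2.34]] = b@[[0.60, 1.74],[-0.13, 1.04],[1.51, 0.66]]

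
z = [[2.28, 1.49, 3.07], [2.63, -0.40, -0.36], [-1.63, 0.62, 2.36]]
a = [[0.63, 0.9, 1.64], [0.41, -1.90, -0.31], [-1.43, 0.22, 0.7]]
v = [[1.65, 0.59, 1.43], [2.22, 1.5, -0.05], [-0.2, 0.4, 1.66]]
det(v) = 3.67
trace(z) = 4.24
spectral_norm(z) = 4.38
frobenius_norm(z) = 5.71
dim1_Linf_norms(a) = [1.64, 1.9, 1.43]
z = a + v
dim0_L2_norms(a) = [1.62, 2.11, 1.81]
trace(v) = 4.81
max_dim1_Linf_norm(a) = 1.9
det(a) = -4.96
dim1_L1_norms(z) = [6.84, 3.39, 4.61]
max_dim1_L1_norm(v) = 3.77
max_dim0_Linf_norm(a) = 1.9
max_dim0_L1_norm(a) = 3.02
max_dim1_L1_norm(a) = 3.17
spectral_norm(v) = 3.32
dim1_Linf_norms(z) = [3.07, 2.63, 2.36]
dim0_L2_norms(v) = [2.77, 1.66, 2.19]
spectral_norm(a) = 2.50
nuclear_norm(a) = 5.34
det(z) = -7.01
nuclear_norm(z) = 8.46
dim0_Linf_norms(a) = [1.43, 1.9, 1.64]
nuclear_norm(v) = 5.86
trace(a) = -0.57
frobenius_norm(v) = 3.91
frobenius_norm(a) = 3.22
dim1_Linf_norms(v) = [1.65, 2.22, 1.66]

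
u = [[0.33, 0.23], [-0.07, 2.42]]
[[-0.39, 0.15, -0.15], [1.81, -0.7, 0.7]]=u @ [[-1.67,0.64,-0.65], [0.7,-0.27,0.27]]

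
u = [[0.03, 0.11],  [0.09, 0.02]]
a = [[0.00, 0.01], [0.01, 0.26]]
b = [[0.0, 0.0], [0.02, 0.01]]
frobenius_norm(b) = 0.02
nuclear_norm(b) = 0.02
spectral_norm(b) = 0.02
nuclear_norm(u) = 0.20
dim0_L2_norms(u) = [0.09, 0.11]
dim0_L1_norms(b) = [0.02, 0.01]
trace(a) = 0.26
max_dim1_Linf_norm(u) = 0.11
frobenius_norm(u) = 0.15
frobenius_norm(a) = 0.26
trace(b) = 0.01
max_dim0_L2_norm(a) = 0.26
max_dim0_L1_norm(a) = 0.27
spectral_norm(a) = 0.26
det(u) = -0.01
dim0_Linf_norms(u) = [0.09, 0.11]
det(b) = 0.00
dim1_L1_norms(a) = [0.01, 0.27]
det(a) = -0.00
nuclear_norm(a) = 0.26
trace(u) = 0.05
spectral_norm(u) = 0.13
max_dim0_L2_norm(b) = 0.02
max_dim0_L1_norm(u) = 0.13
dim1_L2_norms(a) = [0.01, 0.26]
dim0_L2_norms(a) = [0.01, 0.26]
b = a @ u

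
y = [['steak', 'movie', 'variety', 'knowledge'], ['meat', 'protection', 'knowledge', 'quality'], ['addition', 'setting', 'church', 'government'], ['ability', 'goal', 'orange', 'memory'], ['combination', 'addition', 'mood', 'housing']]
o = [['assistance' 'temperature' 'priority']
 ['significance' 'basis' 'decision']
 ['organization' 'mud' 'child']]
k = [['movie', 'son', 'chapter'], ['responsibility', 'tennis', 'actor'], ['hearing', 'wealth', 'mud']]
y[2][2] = 'church'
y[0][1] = 'movie'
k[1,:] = ['responsibility', 'tennis', 'actor']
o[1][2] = 'decision'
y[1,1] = 'protection'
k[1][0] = 'responsibility'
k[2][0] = 'hearing'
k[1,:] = ['responsibility', 'tennis', 'actor']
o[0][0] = 'assistance'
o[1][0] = 'significance'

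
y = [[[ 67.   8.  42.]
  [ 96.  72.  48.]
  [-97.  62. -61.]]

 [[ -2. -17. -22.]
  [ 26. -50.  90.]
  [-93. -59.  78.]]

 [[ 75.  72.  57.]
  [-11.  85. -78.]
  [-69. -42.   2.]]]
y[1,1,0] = 26.0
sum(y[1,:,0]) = -69.0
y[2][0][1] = 72.0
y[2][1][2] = -78.0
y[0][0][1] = 8.0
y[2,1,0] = -11.0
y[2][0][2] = 57.0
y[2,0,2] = 57.0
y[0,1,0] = 96.0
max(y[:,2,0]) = -69.0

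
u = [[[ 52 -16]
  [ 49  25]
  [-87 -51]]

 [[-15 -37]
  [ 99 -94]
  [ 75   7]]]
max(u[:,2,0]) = 75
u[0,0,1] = -16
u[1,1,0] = 99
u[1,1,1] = -94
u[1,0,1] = -37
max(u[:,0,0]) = 52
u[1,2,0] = 75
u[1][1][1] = -94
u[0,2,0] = -87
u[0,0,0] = 52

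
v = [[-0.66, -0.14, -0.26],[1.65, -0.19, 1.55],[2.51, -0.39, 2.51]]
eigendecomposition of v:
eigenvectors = [[-0.11, 0.61, 0.35],[0.53, -0.5, -0.8],[0.84, -0.62, -0.48]]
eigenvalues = [1.93, -0.28, 0.01]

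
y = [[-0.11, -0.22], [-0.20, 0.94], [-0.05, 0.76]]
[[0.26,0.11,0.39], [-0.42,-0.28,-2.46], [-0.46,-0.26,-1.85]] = y@[[-1.04, -0.28, 1.21], [-0.67, -0.36, -2.36]]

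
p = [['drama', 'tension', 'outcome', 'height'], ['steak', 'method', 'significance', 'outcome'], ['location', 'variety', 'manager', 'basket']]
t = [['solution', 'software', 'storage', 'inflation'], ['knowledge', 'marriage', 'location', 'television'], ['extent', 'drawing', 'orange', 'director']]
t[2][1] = 'drawing'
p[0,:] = ['drama', 'tension', 'outcome', 'height']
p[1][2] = 'significance'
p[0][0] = 'drama'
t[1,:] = ['knowledge', 'marriage', 'location', 'television']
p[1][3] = 'outcome'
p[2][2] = 'manager'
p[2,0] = 'location'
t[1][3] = 'television'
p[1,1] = 'method'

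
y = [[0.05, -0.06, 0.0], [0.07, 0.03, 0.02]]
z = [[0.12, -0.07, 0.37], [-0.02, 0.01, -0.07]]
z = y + [[0.07, -0.01, 0.37], [-0.09, -0.02, -0.09]]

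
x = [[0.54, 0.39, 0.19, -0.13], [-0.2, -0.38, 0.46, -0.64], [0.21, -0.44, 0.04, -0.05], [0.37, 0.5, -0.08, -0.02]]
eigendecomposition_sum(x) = [[0.45+0.00j,0.01-0.00j,(0.21-0j),-0.14-0.00j], [-0.09+0.00j,(-0+0j),(-0.04+0j),0.03+0.00j], [(0.27+0j),0.01-0.00j,(0.13-0j),(-0.08-0j)], [0.18+0.00j,-0j,0.09-0.00j,-0.06-0.00j]] + [[(-0.01+0j),(0.01+0j),0.01-0.00j,(0.02+0j)], [0.01-0.00j,-0.00-0.00j,-0.01+0.00j,-0.02-0.00j], [(0.06-0j),-0.02-0.00j,(-0.04+0j),(-0.1-0j)], [0.04-0.00j,-0.02-0.00j,-0.03+0.00j,(-0.07-0j)]] + [[(0.05+0.01j),(0.19+0.04j),(-0.02-0.13j),(-0.01+0.17j)], [(-0.06+0.09j),-0.19+0.34j,(0.26+0.05j),-0.33-0.12j], [-0.06-0.03j,(-0.21-0.11j),-0.02+0.16j,0.06-0.20j], [0.07-0.00j,(0.26-0.02j),-0.07-0.16j,0.05+0.23j]] + [[0.05-0.01j, 0.19-0.04j, (-0.02+0.13j), (-0.01-0.17j)], [-0.06-0.09j, -0.19-0.34j, 0.26-0.05j, (-0.33+0.12j)], [-0.06+0.03j, -0.21+0.11j, -0.02-0.16j, (0.06+0.2j)], [0.07+0.00j, (0.26+0.02j), (-0.07+0.16j), 0.05-0.23j]]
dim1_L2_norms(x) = [0.7, 0.9, 0.49, 0.63]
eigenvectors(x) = [[(0.8+0j), -0.20+0.00j, (-0.11-0.33j), (-0.11+0.33j)],[(-0.17+0j), (0.15+0j), (0.7+0j), 0.70-0.00j],[0.47+0.00j, 0.79+0.00j, 0.02+0.43j, (0.02-0.43j)],[(0.33+0j), (0.57+0j), -0.26-0.39j, (-0.26+0.39j)]]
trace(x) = 0.18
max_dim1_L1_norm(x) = 1.68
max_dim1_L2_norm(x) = 0.9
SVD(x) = [[-0.42, -0.69, -0.19, -0.56], [0.69, -0.64, 0.29, 0.16], [0.24, -0.1, -0.93, 0.25], [-0.53, -0.33, 0.11, 0.77]] @ diag([1.0677888621471934, 0.7698544454773325, 0.440983550687179, 0.10239427072116161]) @ [[-0.48, -0.75, 0.27, -0.36], [-0.50, -0.19, -0.52, 0.66], [-0.72, 0.63, 0.12, -0.27], [0.06, -0.04, -0.8, -0.60]]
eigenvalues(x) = [(0.52+0j), (-0.13+0j), (-0.1+0.73j), (-0.1-0.73j)]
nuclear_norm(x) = 2.38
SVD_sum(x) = [[0.22,0.34,-0.12,0.17],[-0.36,-0.55,0.20,-0.27],[-0.12,-0.19,0.07,-0.09],[0.27,0.43,-0.15,0.21]] + [[0.27, 0.10, 0.28, -0.35], [0.25, 0.09, 0.26, -0.33], [0.04, 0.01, 0.04, -0.05], [0.13, 0.05, 0.13, -0.17]] + [[0.06, -0.05, -0.01, 0.02], [-0.09, 0.08, 0.02, -0.03], [0.29, -0.26, -0.05, 0.11], [-0.03, 0.03, 0.01, -0.01]] + [[-0.0, 0.00, 0.05, 0.03], [0.0, -0.0, -0.01, -0.01], [0.00, -0.0, -0.02, -0.02], [0.0, -0.0, -0.06, -0.05]]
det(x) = -0.04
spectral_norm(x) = 1.07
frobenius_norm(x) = 1.39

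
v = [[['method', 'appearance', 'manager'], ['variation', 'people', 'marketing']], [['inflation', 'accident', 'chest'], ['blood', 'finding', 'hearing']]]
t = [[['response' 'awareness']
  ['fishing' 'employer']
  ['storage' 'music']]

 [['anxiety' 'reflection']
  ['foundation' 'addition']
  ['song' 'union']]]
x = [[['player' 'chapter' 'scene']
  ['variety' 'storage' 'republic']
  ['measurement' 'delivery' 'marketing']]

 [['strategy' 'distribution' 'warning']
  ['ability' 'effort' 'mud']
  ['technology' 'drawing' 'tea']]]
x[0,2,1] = 'delivery'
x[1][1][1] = 'effort'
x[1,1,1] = 'effort'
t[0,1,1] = 'employer'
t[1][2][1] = 'union'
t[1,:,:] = [['anxiety', 'reflection'], ['foundation', 'addition'], ['song', 'union']]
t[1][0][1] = 'reflection'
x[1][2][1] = 'drawing'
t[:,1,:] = [['fishing', 'employer'], ['foundation', 'addition']]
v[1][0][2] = 'chest'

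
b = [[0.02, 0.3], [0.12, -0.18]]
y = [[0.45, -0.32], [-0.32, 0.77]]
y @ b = [[-0.03,0.19], [0.09,-0.23]]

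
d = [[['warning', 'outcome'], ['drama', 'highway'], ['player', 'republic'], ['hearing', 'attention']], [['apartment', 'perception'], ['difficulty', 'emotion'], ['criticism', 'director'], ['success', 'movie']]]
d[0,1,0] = 'drama'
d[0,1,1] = 'highway'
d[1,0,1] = 'perception'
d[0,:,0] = ['warning', 'drama', 'player', 'hearing']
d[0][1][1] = 'highway'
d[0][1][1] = 'highway'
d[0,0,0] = 'warning'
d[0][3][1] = 'attention'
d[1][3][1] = 'movie'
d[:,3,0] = ['hearing', 'success']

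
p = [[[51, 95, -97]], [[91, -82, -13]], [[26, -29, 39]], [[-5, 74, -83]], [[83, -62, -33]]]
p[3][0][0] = -5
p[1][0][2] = -13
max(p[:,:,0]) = 91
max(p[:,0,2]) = 39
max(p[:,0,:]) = 95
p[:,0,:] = [[51, 95, -97], [91, -82, -13], [26, -29, 39], [-5, 74, -83], [83, -62, -33]]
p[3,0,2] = -83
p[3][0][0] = -5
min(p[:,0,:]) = -97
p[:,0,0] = [51, 91, 26, -5, 83]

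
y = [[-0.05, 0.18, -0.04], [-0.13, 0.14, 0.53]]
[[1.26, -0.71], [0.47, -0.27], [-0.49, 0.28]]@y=[[0.03, 0.13, -0.43], [0.01, 0.05, -0.16], [-0.01, -0.05, 0.17]]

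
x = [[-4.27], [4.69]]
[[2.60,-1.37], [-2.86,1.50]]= x @[[-0.61,0.32]]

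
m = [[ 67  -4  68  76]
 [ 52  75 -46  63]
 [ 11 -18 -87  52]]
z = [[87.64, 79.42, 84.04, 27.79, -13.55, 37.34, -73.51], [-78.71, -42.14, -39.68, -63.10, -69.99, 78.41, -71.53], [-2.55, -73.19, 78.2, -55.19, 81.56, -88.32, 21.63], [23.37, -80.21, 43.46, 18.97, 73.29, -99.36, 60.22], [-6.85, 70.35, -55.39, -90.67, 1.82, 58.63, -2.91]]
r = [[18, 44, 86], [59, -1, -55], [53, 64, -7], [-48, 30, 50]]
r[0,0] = 18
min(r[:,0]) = -48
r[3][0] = -48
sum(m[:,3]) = 191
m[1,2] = -46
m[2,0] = 11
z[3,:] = [23.37, -80.21, 43.46, 18.97, 73.29, -99.36, 60.22]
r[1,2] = -55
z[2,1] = -73.19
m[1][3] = 63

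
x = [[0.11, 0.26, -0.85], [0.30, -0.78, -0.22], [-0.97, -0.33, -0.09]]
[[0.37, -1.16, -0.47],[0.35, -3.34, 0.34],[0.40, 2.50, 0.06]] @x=[[0.15, 1.16, -0.02], [-1.29, 2.58, 0.41], [0.74, -1.87, -0.90]]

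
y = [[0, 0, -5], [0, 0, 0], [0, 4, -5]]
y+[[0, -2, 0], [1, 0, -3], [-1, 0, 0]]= [[0, -2, -5], [1, 0, -3], [-1, 4, -5]]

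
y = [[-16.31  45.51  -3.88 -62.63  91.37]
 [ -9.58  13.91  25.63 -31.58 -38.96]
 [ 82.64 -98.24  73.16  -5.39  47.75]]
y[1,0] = -9.58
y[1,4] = -38.96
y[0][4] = 91.37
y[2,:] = [82.64, -98.24, 73.16, -5.39, 47.75]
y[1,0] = -9.58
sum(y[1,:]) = -40.58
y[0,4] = 91.37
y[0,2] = -3.88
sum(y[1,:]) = -40.58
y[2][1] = -98.24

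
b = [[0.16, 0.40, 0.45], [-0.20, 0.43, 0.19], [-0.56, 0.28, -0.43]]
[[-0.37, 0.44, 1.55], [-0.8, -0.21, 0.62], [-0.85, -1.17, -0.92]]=b @ [[1.56, 0.89, 2.38], [-0.85, -0.59, 2.32], [-0.62, 1.18, 0.54]]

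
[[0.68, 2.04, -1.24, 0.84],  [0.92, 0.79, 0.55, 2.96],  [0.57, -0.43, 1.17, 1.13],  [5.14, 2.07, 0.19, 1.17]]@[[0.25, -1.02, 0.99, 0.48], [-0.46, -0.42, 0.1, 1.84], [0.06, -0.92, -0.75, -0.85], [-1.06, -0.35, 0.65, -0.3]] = [[-1.73, -0.7, 2.35, 4.88], [-3.24, -2.81, 2.5, 0.54], [-0.79, -1.87, 0.38, -1.85], [-0.90, -6.70, 5.91, 5.76]]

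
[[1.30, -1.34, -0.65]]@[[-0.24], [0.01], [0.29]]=[[-0.51]]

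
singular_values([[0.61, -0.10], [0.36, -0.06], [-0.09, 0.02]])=[0.72, 0.01]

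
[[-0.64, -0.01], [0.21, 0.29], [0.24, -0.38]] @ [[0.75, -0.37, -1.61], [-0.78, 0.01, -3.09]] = [[-0.47, 0.24, 1.06], [-0.07, -0.07, -1.23], [0.48, -0.09, 0.79]]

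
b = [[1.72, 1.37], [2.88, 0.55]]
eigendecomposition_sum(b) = [[2.06, 1.06], [2.23, 1.15]] + [[-0.34, 0.31], [0.65, -0.60]]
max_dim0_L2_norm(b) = 3.35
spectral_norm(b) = 3.57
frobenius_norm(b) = 3.66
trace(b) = 2.27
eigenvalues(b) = [3.21, -0.94]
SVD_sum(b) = [[1.96, 0.73],[2.71, 1.01]] + [[-0.24, 0.64], [0.17, -0.46]]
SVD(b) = [[-0.59,-0.81], [-0.81,0.59]] @ diag([3.567229522249962, 0.840876647070374]) @ [[-0.94, -0.35],[0.35, -0.94]]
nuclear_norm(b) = 4.41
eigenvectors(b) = [[0.68, -0.46], [0.74, 0.89]]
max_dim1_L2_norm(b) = 2.93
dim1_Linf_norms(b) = [1.72, 2.88]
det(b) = -3.00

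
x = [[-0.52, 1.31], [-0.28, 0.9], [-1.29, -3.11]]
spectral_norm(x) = 3.61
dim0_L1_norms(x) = [2.09, 5.32]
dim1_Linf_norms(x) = [1.31, 0.9, 3.11]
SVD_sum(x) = [[0.30, 1.08], [0.21, 0.76], [-0.90, -3.22]] + [[-0.82, 0.23],[-0.49, 0.14],[-0.39, 0.11]]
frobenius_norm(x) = 3.77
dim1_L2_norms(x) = [1.41, 0.94, 3.37]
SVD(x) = [[-0.31, 0.79], [-0.22, 0.48], [0.92, 0.38]] @ diag([3.6133741053684414, 1.0745359810880306]) @ [[-0.27, -0.96], [-0.96, 0.27]]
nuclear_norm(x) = 4.69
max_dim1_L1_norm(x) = 4.4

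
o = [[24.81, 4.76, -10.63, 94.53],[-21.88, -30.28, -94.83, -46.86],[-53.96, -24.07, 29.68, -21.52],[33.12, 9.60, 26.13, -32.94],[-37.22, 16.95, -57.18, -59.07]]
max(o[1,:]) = -21.88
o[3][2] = 26.13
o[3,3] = -32.94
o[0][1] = 4.76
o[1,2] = -94.83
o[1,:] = [-21.88, -30.28, -94.83, -46.86]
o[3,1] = 9.6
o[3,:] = [33.12, 9.6, 26.13, -32.94]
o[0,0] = 24.81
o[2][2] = 29.68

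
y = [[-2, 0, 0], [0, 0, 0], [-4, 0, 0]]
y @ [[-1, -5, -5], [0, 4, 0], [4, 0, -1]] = [[2, 10, 10], [0, 0, 0], [4, 20, 20]]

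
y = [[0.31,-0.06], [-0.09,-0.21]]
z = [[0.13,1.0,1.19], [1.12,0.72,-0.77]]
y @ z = [[-0.03, 0.27, 0.42], [-0.25, -0.24, 0.05]]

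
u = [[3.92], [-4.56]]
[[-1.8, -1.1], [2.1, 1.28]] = u @ [[-0.46, -0.28]]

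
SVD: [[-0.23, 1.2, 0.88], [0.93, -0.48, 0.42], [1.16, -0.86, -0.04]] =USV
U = [[-0.58, -0.77, 0.27], [0.44, -0.57, -0.70], [0.69, -0.29, 0.67]]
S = [2.04, 1.21, 0.13]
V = [[0.66, -0.73, -0.17], [-0.57, -0.33, -0.75], [0.49, 0.59, -0.64]]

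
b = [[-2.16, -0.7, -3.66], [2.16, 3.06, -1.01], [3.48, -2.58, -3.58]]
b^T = [[-2.16, 2.16, 3.48], [-0.70, 3.06, -2.58], [-3.66, -1.01, -3.58]]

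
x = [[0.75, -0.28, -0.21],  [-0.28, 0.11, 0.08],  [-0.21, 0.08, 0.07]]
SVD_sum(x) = [[0.75,  -0.28,  -0.21],[-0.28,  0.11,  0.08],[-0.21,  0.08,  0.06]] + [[0.00,0.00,0.0],[0.00,0.0,0.00],[0.00,0.00,0.01]] + [[0.0, 0.0, -0.0], [0.00, 0.0, -0.00], [-0.0, -0.00, 0.00]]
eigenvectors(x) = [[-0.9, 0.3, 0.30],[0.34, 0.94, 0.07],[0.26, -0.17, 0.95]]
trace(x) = 0.93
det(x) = 0.00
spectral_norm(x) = 0.91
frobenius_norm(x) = 0.92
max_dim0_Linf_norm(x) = 0.75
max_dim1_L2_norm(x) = 0.83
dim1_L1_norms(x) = [1.24, 0.47, 0.36]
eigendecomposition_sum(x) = [[0.75, -0.28, -0.21],[-0.28, 0.11, 0.08],[-0.21, 0.08, 0.06]] + [[0.00, 0.00, -0.0], [0.0, 0.00, -0.00], [-0.00, -0.00, 0.0]] + [[0.00, 0.00, 0.0], [0.00, 0.00, 0.0], [0.0, 0.0, 0.01]]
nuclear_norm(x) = 0.93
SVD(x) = [[-0.9, -0.30, -0.30], [0.34, -0.07, -0.94], [0.26, -0.95, 0.17]] @ diag([0.9149700978990022, 0.010410721423644072, 0.0046191806773539495]) @ [[-0.9, 0.34, 0.26],  [-0.3, -0.07, -0.95],  [-0.30, -0.94, 0.17]]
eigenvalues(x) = [0.91, 0.0, 0.01]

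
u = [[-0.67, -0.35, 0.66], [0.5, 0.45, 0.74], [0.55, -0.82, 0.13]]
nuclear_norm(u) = 3.00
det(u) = -1.00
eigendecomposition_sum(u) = [[-0.77+0.00j, 0.05-0.00j, 0.42-0.00j], [0.05-0.00j, (-0+0j), (-0.03+0j)], [(0.42-0j), (-0.03+0j), (-0.22+0j)]] + [[(0.05+0.1j), -0.20+0.13j, (0.12+0.17j)], [(0.22-0.08j), 0.23+0.44j, 0.38-0.21j], [0.07+0.20j, (-0.4+0.19j), 0.18+0.34j]] + [[0.05-0.10j,(-0.2-0.13j),(0.12-0.17j)], [(0.22+0.08j),(0.23-0.44j),0.38+0.21j], [(0.07-0.2j),-0.40-0.19j,0.18-0.34j]]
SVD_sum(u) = [[-0.64, -0.58, 0.33], [0.25, 0.23, -0.13], [-0.12, -0.11, 0.06]] + [[0.13, -0.0, 0.24], [0.42, -0.01, 0.78], [0.18, -0.01, 0.34]] + [[-0.16, 0.23, 0.09], [-0.17, 0.24, 0.09], [0.49, -0.70, -0.28]]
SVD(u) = [[-0.92,-0.27,-0.30], [0.36,-0.88,-0.31], [-0.18,-0.39,0.9]] @ diag([1.004712708143991, 0.9999039096062312, 0.9948087985377598]) @ [[0.69,0.63,-0.36],[-0.47,0.02,-0.88],[0.55,-0.78,-0.31]]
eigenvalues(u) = [(-1+0j), (0.46+0.89j), (0.46-0.89j)]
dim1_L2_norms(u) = [1.0, 1.0, 1.0]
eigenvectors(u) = [[0.88+0.00j, -0.04-0.34j, (-0.04+0.34j)], [-0.06+0.00j, -0.71+0.00j, -0.71-0.00j], [(-0.47+0j), 0.02-0.62j, (0.02+0.62j)]]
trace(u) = -0.09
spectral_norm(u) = 1.00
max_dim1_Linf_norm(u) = 0.82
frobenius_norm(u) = 1.73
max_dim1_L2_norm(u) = 1.0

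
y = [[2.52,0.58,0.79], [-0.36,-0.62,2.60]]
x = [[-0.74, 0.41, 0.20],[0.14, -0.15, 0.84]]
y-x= [[3.26, 0.17, 0.59], [-0.50, -0.47, 1.76]]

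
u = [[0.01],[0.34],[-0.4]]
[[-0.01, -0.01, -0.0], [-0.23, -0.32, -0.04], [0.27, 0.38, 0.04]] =u@[[-0.67, -0.94, -0.11]]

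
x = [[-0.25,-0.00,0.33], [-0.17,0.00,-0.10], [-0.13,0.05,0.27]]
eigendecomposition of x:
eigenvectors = [[-0.71+0.00j, -0.33-0.25j, -0.33+0.25j], [(-0.69+0j), 0.79+0.00j, 0.79-0.00j], [-0.12+0.00j, -0.28-0.36j, -0.28+0.36j]]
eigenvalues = [(-0.19+0j), (0.11+0.1j), (0.11-0.1j)]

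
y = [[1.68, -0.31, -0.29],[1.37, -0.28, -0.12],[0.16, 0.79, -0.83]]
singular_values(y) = [2.23, 1.15, 0.05]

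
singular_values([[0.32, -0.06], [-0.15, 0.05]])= [0.36, 0.02]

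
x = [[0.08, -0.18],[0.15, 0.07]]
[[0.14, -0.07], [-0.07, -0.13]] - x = [[0.06, 0.11], [-0.22, -0.20]]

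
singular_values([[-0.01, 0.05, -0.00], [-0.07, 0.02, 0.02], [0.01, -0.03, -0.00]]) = [0.08, 0.05, 0.0]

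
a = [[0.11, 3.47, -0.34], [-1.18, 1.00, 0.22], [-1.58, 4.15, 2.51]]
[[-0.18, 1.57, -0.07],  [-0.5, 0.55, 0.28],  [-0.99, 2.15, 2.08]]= a@[[0.35, -0.07, -0.06], [-0.07, 0.46, 0.05], [-0.06, 0.05, 0.71]]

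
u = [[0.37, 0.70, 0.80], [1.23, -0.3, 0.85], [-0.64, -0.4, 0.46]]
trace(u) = 0.53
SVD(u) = [[-0.50, 0.59, -0.63],  [-0.86, -0.21, 0.47],  [0.15, 0.78, 0.61]] @ diag([1.7053371263910526, 0.8617892461611925, 0.8500850431299392]) @ [[-0.78,-0.09,-0.62], [-0.62,0.2,0.76], [-0.06,-0.98,0.21]]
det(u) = -1.25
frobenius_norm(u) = 2.09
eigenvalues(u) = [(-0.95+0j), (0.74+0.88j), (0.74-0.88j)]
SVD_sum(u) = [[0.66, 0.07, 0.52], [1.14, 0.13, 0.91], [-0.19, -0.02, -0.15]] + [[-0.32, 0.10, 0.39], [0.11, -0.04, -0.14], [-0.42, 0.13, 0.51]] + [[0.03,  0.53,  -0.11], [-0.02,  -0.39,  0.08], [-0.03,  -0.51,  0.11]]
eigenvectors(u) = [[-0.48+0.00j, -0.19-0.54j, -0.19+0.54j], [(0.88+0j), (-0.14-0.52j), -0.14+0.52j], [(0.03+0j), (0.63+0j), 0.63-0.00j]]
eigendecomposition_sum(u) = [[(-0.33+0j),(0.34+0j),-0.02+0.00j], [(0.6-0j),(-0.62-0j),(0.04-0j)], [(0.02-0j),(-0.02-0j),-0j]] + [[(0.35+0.2j), (0.18+0.12j), 0.41-0.36j], [0.32+0.20j, (0.16+0.12j), (0.41-0.31j)], [-0.33+0.29j, -0.19+0.14j, (0.23+0.56j)]] + [[(0.35-0.2j), (0.18-0.12j), (0.41+0.36j)], [0.32-0.20j, (0.16-0.12j), (0.41+0.31j)], [(-0.33-0.29j), (-0.19-0.14j), 0.23-0.56j]]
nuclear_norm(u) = 3.42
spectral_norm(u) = 1.71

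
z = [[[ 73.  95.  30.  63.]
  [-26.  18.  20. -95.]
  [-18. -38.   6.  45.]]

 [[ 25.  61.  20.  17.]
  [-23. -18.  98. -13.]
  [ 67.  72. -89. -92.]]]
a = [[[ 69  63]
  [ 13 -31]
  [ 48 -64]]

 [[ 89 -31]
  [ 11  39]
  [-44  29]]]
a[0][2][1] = -64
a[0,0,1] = 63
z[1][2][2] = -89.0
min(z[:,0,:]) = 17.0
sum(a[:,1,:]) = 32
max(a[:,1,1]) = 39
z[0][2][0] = -18.0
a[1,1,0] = 11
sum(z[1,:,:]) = 125.0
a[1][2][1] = 29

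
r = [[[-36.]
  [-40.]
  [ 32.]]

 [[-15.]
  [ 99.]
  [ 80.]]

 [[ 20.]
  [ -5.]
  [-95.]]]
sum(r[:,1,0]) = 54.0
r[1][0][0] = -15.0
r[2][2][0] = -95.0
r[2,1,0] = -5.0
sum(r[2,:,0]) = -80.0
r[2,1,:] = [-5.0]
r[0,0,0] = -36.0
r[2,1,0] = -5.0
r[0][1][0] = -40.0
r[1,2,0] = 80.0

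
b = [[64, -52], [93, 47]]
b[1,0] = 93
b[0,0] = 64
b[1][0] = 93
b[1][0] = 93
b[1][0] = 93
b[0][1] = -52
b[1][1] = 47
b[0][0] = 64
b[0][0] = 64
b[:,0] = [64, 93]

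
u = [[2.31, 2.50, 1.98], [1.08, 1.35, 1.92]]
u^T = [[2.31, 1.08], [2.50, 1.35], [1.98, 1.92]]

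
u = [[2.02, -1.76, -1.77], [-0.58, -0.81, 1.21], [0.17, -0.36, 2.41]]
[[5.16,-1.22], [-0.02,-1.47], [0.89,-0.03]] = u@[[1.71, 0.8], [-1.06, 1.46], [0.09, 0.15]]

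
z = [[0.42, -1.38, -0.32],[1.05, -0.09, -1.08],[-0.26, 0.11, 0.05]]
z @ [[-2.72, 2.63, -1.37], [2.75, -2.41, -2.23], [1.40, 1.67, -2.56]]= [[-5.39, 3.9, 3.32], [-4.62, 1.17, 1.53], [1.08, -0.87, -0.02]]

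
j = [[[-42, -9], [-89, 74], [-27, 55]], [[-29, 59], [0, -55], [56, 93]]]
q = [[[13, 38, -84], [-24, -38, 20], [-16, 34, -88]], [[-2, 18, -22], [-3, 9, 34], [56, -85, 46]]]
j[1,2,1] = 93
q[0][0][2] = -84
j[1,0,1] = 59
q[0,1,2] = 20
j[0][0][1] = -9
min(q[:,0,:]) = -84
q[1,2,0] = 56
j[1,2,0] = 56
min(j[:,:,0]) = -89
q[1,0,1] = 18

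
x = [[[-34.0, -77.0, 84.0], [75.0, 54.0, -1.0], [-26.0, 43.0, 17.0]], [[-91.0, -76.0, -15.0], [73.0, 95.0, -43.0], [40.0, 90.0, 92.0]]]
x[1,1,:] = [73.0, 95.0, -43.0]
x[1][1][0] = 73.0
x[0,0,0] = -34.0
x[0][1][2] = -1.0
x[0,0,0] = -34.0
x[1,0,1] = -76.0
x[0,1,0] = 75.0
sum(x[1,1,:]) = 125.0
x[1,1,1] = 95.0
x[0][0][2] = 84.0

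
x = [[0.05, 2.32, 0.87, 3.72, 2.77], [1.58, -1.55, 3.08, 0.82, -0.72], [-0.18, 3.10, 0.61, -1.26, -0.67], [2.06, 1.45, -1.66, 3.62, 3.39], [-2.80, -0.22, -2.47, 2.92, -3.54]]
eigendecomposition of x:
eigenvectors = [[0.26+0.17j, (0.26-0.17j), 0.49+0.00j, -0.57+0.00j, (-0.52+0j)], [(0.19-0.49j), 0.19+0.49j, (0.42+0j), -0.14+0.00j, (-0.56+0j)], [(-0.27+0.32j), (-0.27-0.32j), -0.52+0.00j, 0.14+0.00j, (-0.52+0j)], [(0.11+0.14j), (0.11-0.14j), -0.09+0.00j, (-0.79+0j), -0.24+0.00j], [-0.65+0.00j, -0.65-0.00j, -0.55+0.00j, -0.11+0.00j, 0.30+0.00j]]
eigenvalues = [(-3.86+1.15j), (-3.86-1.15j), (-2.72+0j), (6.09+0j), (3.55+0j)]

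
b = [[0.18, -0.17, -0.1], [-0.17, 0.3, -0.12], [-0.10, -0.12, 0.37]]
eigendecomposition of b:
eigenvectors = [[-0.73, -0.66, 0.16], [-0.56, 0.46, -0.69], [-0.38, 0.60, 0.71]]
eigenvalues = [-0.0, 0.39, 0.46]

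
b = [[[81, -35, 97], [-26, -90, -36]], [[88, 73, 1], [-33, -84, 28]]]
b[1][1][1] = -84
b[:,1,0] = [-26, -33]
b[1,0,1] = 73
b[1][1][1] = -84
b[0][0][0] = 81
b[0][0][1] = -35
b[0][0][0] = 81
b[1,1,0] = -33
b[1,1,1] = -84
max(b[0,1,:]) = -26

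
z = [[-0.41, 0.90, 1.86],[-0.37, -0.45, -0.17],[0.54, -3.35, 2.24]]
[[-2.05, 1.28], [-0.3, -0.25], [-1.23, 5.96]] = z @ [[1.2, 1.01], [0.00, -0.76], [-0.84, 1.28]]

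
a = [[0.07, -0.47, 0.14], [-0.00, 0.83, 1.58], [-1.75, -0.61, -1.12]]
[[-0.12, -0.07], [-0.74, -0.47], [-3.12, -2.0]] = a @ [[2.08, 1.33], [0.36, 0.23], [-0.66, -0.42]]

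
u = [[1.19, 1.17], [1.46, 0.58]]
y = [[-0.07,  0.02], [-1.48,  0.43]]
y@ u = [[-0.05, -0.07], [-1.13, -1.48]]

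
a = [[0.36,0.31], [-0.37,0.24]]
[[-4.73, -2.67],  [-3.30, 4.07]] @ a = [[-0.71, -2.11],[-2.69, -0.05]]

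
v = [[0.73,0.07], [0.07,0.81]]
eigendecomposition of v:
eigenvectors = [[-0.86, -0.50], [0.5, -0.86]]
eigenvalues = [0.69, 0.85]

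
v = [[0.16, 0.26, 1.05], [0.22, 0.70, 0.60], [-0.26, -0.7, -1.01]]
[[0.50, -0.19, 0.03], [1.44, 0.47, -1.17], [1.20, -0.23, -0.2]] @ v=[[0.03, -0.02, 0.38], [0.64, 1.52, 2.98], [0.19, 0.29, 1.32]]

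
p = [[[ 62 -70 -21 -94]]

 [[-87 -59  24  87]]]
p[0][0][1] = -70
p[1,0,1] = -59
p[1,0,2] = 24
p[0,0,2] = -21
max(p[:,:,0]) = 62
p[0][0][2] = -21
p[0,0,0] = 62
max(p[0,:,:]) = 62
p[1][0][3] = 87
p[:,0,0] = [62, -87]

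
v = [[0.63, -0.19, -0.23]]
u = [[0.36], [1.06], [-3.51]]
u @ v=[[0.23, -0.07, -0.08], [0.67, -0.20, -0.24], [-2.21, 0.67, 0.81]]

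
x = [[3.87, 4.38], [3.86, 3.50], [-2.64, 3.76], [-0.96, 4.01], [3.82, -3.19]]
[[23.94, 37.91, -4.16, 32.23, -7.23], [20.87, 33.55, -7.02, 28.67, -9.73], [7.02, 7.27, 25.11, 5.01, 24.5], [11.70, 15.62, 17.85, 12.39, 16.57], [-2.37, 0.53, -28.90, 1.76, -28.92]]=x@[[2.27,4.24,-4.81,3.80,-5.15], [3.46,4.91,3.30,4.0,2.90]]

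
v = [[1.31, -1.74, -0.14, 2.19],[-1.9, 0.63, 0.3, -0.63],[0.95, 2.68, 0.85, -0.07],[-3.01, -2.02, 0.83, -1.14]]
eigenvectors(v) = [[-0.28-0.36j,-0.28+0.36j,(-0.47+0j),0.06+0.00j], [(0.23-0.17j),0.23+0.17j,(0.54+0j),0.12+0.00j], [-0.29+0.12j,-0.29-0.12j,(0.65+0j),0.98+0.00j], [(0.78+0j),0.78-0.00j,(0.25+0j),0.16+0.00j]]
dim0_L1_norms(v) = [7.17, 7.07, 2.12, 4.03]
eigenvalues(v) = [(-0.97+1.95j), (-0.97-1.95j), (2.36+0j), (1.24+0j)]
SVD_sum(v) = [[0.79, 0.47, -0.1, 0.33], [-1.19, -0.7, 0.15, -0.5], [1.56, 0.92, -0.19, 0.65], [-3.11, -1.83, 0.38, -1.30]] + [[0.73,-2.33,-0.48,1.38], [-0.35,1.11,0.23,-0.66], [-0.55,1.74,0.36,-1.03], [0.05,-0.15,-0.03,0.09]] + [[-0.17, 0.09, 0.51, 0.42], [-0.09, 0.05, 0.28, 0.23], [-0.17, 0.09, 0.52, 0.43], [-0.09, 0.05, 0.28, 0.24]] + [[-0.05, 0.03, -0.07, 0.06], [-0.26, 0.17, -0.36, 0.29], [0.11, -0.07, 0.15, -0.13], [0.15, -0.09, 0.2, -0.16]]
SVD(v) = [[-0.21, 0.75, -0.61, 0.16], [0.32, -0.36, -0.34, 0.81], [-0.41, -0.56, -0.63, -0.35], [0.83, 0.05, -0.34, -0.45]] @ diag([4.661714978316211, 3.8099893353368457, 1.126756035861587, 0.6908802799409282]) @ [[-0.81, -0.47, 0.1, -0.34],[0.26, -0.82, -0.17, 0.48],[0.24, -0.13, -0.74, -0.61],[-0.47, 0.3, -0.64, 0.53]]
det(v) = 13.83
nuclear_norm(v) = 10.29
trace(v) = 1.65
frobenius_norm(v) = 6.16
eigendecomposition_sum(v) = [[(0.22+0.84j), (0.04+1j), -0.12-0.15j, 0.65-0.18j], [(-0.53+0.11j), (-0.62+0j), 0.10-0.07j, 0.10+0.41j], [(0.6+0.02j), 0.67+0.16j, (-0.12+0.05j), -0.46j], [-1.36-0.59j, -1.38-0.99j, 0.33-0.01j, (-0.44+1.05j)]] + [[0.22-0.84j, (0.04-1j), (-0.12+0.15j), (0.65+0.18j)], [(-0.53-0.11j), -0.62-0.00j, 0.10+0.07j, (0.1-0.41j)], [0.60-0.02j, (0.67-0.16j), -0.12-0.05j, 0.46j], [-1.36+0.59j, (-1.38+0.99j), (0.33+0.01j), -0.44-1.05j]] + [[0.82+0.00j, -1.75+0.00j, (0.03-0j), 0.83+0.00j], [-0.95-0.00j, 2.02-0.00j, (-0.04+0j), -0.96-0.00j], [-1.15-0.00j, (2.44-0j), (-0.04+0j), (-1.16-0j)], [(-0.43-0j), (0.92-0j), (-0.02+0j), -0.44-0.00j]] + [[(0.06+0j),(-0.07+0j),0.07-0.00j,0.07+0.00j], [(0.11+0j),-0.14+0.00j,0.14-0.00j,0.14+0.00j], [(0.89+0j),(-1.1+0j),(1.14-0j),(1.08+0j)], [0.14+0.00j,(-0.18+0j),0.18-0.00j,(0.17+0j)]]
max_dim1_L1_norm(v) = 7.0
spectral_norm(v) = 4.66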